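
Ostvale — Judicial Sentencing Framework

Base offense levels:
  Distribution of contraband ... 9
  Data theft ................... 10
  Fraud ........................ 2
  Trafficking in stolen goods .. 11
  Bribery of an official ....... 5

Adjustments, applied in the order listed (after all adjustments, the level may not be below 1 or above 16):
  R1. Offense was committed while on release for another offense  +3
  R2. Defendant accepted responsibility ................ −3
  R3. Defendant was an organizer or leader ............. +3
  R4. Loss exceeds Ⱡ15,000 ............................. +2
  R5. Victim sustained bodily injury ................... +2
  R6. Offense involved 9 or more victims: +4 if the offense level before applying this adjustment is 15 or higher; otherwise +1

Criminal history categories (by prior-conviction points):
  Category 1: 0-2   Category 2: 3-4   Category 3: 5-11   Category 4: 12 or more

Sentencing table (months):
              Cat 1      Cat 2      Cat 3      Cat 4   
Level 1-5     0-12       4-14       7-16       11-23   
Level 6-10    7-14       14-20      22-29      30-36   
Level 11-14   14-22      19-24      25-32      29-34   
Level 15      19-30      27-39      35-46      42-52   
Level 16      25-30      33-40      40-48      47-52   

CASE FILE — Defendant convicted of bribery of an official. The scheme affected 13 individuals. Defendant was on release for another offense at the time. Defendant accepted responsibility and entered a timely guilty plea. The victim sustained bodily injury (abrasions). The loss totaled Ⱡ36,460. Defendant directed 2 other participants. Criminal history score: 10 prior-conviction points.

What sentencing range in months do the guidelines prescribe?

Base offense level for bribery of an official: 5.
R1 applies: 5 + 3 = 8.
R2 applies: 8 − 3 = 5.
R3 applies: 5 + 3 = 8.
R4 applies: 8 + 2 = 10.
R5 applies: 10 + 2 = 12.
R6 applies (level before this adjustment is 12 < 15, so +1): 12 + 1 = 13.
Final offense level: 13.
Criminal history: 10 prior points → Category 3 (5-11).
Level 13 falls in the 11-14 band.
Grid: Level 11-14 × Category 3 = 25-32 months.

25-32 months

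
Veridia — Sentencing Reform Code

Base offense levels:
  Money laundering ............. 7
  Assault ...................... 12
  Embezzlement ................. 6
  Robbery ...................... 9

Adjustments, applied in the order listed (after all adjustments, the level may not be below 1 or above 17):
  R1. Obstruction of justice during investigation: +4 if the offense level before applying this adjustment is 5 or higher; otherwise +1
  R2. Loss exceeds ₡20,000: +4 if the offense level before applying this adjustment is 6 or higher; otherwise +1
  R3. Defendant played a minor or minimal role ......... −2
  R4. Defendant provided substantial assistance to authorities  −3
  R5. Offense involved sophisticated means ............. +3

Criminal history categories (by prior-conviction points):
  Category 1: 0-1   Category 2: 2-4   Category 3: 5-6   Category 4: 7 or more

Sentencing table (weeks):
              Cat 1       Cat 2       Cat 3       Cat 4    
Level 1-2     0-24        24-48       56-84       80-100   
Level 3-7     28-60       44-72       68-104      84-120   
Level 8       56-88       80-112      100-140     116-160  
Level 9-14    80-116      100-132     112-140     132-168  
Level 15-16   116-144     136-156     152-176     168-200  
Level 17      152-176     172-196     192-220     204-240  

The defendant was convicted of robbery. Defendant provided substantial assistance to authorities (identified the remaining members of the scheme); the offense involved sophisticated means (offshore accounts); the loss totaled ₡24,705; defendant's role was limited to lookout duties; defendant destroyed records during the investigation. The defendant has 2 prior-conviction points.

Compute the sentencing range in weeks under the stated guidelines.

Base offense level for robbery: 9.
R1 applies (level before this adjustment is 9 ≥ 5, so +4): 9 + 4 = 13.
R2 applies (level before this adjustment is 13 ≥ 6, so +4): 13 + 4 = 17.
R3 applies: 17 − 2 = 15.
R4 applies: 15 − 3 = 12.
R5 applies: 12 + 3 = 15.
Final offense level: 15.
Criminal history: 2 prior points → Category 2 (2-4).
Level 15 falls in the 15-16 band.
Grid: Level 15-16 × Category 2 = 136-156 weeks.

136-156 weeks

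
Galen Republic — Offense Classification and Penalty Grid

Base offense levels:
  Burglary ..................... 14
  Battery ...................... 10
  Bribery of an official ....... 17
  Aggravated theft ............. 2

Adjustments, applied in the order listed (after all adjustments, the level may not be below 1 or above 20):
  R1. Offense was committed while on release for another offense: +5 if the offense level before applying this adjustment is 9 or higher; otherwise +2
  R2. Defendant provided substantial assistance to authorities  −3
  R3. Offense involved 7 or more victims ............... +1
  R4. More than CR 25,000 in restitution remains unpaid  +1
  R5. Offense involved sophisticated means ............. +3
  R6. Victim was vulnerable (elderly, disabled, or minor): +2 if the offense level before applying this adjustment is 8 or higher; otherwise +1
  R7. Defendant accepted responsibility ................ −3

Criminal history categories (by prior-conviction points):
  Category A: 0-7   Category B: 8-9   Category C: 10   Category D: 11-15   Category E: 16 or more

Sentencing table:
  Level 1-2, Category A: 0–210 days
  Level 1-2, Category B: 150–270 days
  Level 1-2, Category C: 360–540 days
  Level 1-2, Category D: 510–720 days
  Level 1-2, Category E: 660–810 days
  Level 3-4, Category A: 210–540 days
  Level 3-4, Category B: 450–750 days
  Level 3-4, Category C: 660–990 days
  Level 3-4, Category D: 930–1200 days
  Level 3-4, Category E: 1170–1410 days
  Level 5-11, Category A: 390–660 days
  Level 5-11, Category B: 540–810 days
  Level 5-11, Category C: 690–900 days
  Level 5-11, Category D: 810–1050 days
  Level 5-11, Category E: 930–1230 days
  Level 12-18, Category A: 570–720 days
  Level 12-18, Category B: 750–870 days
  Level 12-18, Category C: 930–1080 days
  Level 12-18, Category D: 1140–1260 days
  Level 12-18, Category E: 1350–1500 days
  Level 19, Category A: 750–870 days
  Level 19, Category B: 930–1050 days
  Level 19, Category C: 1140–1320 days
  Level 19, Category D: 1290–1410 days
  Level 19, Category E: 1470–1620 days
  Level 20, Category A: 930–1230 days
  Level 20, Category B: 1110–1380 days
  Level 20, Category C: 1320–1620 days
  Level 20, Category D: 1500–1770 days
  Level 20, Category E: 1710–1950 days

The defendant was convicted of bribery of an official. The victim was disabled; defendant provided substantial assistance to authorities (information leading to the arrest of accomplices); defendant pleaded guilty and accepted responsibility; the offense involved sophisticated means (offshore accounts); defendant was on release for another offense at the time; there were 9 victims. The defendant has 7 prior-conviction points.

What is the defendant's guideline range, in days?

Base offense level for bribery of an official: 17.
R1 applies (level before this adjustment is 17 ≥ 9, so +5): 17 + 5 = 22.
R2 applies: 22 − 3 = 19.
R3 applies: 19 + 1 = 20.
R5 applies: 20 + 3 = 23.
R6 applies (level before this adjustment is 23 ≥ 8, so +2): 23 + 2 = 25.
R7 applies: 25 − 3 = 22.
Level 22 exceeds the maximum of 20; capped at 20.
Final offense level: 20.
Criminal history: 7 prior points → Category A (0-7).
Level 20 falls in the 20 band.
Grid: Level 20 × Category A = 930-1230 days.

930-1230 days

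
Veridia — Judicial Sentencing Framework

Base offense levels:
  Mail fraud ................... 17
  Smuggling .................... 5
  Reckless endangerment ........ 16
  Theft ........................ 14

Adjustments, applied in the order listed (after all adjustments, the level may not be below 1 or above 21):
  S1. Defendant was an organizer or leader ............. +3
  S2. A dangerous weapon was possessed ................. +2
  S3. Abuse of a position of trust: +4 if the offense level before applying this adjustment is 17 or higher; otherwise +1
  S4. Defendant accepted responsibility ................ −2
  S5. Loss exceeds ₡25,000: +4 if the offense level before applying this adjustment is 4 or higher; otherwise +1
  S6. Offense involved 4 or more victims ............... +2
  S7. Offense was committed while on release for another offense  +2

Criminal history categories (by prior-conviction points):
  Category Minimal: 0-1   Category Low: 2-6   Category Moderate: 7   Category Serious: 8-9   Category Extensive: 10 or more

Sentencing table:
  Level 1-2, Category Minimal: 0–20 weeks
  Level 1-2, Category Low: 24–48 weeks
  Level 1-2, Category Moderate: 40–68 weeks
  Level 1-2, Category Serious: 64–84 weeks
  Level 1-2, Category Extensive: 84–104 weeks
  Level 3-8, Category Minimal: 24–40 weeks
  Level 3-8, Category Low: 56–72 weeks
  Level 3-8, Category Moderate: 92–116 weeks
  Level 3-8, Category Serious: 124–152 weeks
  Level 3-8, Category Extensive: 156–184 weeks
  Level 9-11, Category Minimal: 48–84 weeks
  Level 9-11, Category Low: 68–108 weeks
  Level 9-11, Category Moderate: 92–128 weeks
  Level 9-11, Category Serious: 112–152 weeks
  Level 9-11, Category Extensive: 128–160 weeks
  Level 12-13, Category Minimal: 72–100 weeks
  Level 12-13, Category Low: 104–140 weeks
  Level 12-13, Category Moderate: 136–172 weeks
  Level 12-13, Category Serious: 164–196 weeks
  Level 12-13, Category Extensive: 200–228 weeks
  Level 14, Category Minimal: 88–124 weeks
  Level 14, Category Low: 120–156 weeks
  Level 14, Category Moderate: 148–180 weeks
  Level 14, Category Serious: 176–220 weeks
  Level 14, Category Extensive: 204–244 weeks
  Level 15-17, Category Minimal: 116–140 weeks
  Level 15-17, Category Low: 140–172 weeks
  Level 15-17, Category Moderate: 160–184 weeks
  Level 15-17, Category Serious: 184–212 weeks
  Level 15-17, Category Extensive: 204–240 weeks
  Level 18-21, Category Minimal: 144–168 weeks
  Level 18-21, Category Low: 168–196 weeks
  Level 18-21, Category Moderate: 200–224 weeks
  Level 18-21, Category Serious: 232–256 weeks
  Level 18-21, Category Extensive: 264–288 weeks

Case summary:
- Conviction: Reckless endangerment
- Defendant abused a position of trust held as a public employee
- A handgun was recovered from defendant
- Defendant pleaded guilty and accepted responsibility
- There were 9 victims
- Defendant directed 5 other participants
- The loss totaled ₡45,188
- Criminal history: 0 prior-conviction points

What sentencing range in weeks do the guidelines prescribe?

144-168 weeks

Base offense level for reckless endangerment: 16.
S1 applies: 16 + 3 = 19.
S2 applies: 19 + 2 = 21.
S3 applies (level before this adjustment is 21 ≥ 17, so +4): 21 + 4 = 25.
S4 applies: 25 − 2 = 23.
S5 applies (level before this adjustment is 23 ≥ 4, so +4): 23 + 4 = 27.
S6 applies: 27 + 2 = 29.
Level 29 exceeds the maximum of 21; capped at 21.
Final offense level: 21.
Criminal history: 0 prior points → Category Minimal (0-1).
Level 21 falls in the 18-21 band.
Grid: Level 18-21 × Category Minimal = 144-168 weeks.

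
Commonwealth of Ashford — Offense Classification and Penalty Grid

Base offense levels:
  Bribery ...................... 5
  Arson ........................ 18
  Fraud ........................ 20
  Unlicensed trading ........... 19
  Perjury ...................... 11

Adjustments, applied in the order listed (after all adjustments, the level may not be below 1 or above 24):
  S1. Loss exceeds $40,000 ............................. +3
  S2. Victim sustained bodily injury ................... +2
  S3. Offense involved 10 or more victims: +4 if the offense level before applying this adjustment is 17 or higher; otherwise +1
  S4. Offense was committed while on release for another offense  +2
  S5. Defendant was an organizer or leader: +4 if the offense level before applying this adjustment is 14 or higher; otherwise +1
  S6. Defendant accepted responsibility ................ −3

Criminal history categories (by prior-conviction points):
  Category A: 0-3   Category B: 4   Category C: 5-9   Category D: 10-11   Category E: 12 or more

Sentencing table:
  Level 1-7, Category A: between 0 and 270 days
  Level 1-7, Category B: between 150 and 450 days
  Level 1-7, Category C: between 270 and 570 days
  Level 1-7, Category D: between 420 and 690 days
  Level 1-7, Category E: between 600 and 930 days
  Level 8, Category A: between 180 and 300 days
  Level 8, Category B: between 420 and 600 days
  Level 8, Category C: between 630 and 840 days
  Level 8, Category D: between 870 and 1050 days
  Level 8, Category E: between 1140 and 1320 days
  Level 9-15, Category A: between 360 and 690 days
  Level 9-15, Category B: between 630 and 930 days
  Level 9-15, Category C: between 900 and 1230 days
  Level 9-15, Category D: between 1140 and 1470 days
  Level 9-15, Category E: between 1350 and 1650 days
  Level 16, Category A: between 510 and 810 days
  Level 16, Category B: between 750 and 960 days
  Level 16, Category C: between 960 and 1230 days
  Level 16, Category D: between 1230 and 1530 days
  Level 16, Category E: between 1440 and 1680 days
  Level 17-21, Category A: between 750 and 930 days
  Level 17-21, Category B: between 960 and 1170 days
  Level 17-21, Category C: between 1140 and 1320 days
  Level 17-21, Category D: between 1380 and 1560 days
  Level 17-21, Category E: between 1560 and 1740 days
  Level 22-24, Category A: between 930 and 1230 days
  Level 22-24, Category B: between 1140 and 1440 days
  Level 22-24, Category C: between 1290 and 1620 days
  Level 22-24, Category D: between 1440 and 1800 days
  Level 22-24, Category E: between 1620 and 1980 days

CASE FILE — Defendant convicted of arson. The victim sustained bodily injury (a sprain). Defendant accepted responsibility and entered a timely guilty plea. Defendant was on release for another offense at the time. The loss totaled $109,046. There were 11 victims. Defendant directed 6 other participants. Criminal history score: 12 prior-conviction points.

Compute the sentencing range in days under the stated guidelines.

Base offense level for arson: 18.
S1 applies: 18 + 3 = 21.
S2 applies: 21 + 2 = 23.
S3 applies (level before this adjustment is 23 ≥ 17, so +4): 23 + 4 = 27.
S4 applies: 27 + 2 = 29.
S5 applies (level before this adjustment is 29 ≥ 14, so +4): 29 + 4 = 33.
S6 applies: 33 − 3 = 30.
Level 30 exceeds the maximum of 24; capped at 24.
Final offense level: 24.
Criminal history: 12 prior points → Category E (12+).
Level 24 falls in the 22-24 band.
Grid: Level 22-24 × Category E = 1620-1980 days.

1620-1980 days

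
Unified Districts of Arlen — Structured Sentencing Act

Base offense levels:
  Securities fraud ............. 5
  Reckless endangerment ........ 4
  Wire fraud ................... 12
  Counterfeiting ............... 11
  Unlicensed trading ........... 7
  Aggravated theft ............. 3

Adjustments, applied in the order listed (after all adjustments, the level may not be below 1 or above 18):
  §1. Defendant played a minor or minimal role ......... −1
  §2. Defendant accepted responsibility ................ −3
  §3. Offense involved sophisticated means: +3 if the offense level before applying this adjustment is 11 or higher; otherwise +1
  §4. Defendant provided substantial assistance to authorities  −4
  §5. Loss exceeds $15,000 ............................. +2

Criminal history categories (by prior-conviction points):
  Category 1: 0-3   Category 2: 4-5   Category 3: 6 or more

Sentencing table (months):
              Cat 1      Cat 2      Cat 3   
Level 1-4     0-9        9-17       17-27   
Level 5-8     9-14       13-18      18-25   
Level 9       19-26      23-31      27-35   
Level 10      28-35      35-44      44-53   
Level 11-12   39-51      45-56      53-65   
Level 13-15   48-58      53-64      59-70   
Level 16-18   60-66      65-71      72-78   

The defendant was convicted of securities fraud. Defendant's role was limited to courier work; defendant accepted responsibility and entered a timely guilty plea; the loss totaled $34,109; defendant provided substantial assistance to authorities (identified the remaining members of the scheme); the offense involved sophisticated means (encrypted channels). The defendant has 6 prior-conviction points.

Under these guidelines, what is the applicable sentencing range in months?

Base offense level for securities fraud: 5.
§1 applies: 5 − 1 = 4.
§2 applies: 4 − 3 = 1.
§3 applies (level before this adjustment is 1 < 11, so +1): 1 + 1 = 2.
§4 applies: 2 − 4 = -2.
§5 applies: -2 + 2 = 0.
Level 0 is below the minimum of 1; floored at 1.
Final offense level: 1.
Criminal history: 6 prior points → Category 3 (6+).
Level 1 falls in the 1-4 band.
Grid: Level 1-4 × Category 3 = 17-27 months.

17-27 months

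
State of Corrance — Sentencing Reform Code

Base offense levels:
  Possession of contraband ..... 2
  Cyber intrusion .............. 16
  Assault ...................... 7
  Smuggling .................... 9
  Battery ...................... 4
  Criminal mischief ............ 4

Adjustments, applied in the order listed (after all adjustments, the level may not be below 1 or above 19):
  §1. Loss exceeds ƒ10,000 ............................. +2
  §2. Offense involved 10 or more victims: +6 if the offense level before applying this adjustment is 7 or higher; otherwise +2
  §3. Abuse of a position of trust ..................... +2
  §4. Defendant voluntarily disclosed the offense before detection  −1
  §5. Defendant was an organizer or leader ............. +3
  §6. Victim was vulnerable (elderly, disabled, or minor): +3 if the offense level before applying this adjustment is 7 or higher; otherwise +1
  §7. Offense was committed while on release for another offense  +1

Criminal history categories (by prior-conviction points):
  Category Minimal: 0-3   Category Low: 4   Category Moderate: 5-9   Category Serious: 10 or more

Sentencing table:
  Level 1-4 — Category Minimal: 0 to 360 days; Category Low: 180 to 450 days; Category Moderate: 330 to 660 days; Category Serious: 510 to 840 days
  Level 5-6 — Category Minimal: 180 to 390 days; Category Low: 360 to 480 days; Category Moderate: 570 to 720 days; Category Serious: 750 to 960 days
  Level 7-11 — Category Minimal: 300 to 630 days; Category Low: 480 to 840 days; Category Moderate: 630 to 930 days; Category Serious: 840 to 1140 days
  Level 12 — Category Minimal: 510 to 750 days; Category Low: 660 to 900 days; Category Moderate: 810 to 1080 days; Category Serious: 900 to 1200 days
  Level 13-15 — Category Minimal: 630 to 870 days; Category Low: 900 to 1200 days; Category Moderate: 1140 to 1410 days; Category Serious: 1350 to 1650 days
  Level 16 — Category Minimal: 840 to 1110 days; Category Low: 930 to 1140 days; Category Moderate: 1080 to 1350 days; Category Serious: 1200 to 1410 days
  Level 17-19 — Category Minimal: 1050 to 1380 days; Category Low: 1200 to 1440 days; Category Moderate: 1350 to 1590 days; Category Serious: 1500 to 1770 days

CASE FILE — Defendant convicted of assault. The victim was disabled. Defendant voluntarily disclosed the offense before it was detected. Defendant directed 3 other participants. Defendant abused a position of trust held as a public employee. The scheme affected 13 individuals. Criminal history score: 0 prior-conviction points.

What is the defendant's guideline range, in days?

1050-1380 days

Base offense level for assault: 7.
§2 applies (level before this adjustment is 7 ≥ 7, so +6): 7 + 6 = 13.
§3 applies: 13 + 2 = 15.
§4 applies: 15 − 1 = 14.
§5 applies: 14 + 3 = 17.
§6 applies (level before this adjustment is 17 ≥ 7, so +3): 17 + 3 = 20.
Level 20 exceeds the maximum of 19; capped at 19.
Final offense level: 19.
Criminal history: 0 prior points → Category Minimal (0-3).
Level 19 falls in the 17-19 band.
Grid: Level 17-19 × Category Minimal = 1050-1380 days.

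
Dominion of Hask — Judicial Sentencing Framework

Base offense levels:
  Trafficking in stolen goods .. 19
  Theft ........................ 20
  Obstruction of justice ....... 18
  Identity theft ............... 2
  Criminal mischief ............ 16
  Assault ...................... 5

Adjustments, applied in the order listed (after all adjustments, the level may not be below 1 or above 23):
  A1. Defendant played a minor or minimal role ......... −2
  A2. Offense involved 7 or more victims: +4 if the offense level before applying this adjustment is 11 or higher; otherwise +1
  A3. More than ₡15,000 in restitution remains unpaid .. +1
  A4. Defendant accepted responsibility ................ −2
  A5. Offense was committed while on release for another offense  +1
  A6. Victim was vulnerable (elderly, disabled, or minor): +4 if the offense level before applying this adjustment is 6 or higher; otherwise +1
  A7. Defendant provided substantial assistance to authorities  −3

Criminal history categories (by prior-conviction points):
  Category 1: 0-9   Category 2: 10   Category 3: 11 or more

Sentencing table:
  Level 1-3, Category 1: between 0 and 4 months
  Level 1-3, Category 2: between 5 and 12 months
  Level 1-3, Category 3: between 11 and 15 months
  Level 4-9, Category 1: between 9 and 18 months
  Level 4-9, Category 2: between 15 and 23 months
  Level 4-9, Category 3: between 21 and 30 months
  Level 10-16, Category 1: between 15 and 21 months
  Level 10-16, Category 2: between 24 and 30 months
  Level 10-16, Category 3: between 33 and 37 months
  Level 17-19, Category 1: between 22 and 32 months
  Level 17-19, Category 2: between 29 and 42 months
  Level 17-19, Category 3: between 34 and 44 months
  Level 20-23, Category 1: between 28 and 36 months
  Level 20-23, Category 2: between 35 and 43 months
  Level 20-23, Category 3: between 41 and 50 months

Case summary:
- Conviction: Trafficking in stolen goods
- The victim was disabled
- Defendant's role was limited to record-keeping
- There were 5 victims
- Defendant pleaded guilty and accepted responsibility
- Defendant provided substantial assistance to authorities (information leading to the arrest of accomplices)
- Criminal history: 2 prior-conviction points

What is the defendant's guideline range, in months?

15-21 months

Base offense level for trafficking in stolen goods: 19.
A1 applies: 19 − 2 = 17.
A2 does not apply.
A3 does not apply.
A4 applies: 17 − 2 = 15.
A5 does not apply.
A6 applies (level before this adjustment is 15 ≥ 6, so +4): 15 + 4 = 19.
A7 applies: 19 − 3 = 16.
Final offense level: 16.
Criminal history: 2 prior points → Category 1 (0-9).
Level 16 falls in the 10-16 band.
Grid: Level 10-16 × Category 1 = 15-21 months.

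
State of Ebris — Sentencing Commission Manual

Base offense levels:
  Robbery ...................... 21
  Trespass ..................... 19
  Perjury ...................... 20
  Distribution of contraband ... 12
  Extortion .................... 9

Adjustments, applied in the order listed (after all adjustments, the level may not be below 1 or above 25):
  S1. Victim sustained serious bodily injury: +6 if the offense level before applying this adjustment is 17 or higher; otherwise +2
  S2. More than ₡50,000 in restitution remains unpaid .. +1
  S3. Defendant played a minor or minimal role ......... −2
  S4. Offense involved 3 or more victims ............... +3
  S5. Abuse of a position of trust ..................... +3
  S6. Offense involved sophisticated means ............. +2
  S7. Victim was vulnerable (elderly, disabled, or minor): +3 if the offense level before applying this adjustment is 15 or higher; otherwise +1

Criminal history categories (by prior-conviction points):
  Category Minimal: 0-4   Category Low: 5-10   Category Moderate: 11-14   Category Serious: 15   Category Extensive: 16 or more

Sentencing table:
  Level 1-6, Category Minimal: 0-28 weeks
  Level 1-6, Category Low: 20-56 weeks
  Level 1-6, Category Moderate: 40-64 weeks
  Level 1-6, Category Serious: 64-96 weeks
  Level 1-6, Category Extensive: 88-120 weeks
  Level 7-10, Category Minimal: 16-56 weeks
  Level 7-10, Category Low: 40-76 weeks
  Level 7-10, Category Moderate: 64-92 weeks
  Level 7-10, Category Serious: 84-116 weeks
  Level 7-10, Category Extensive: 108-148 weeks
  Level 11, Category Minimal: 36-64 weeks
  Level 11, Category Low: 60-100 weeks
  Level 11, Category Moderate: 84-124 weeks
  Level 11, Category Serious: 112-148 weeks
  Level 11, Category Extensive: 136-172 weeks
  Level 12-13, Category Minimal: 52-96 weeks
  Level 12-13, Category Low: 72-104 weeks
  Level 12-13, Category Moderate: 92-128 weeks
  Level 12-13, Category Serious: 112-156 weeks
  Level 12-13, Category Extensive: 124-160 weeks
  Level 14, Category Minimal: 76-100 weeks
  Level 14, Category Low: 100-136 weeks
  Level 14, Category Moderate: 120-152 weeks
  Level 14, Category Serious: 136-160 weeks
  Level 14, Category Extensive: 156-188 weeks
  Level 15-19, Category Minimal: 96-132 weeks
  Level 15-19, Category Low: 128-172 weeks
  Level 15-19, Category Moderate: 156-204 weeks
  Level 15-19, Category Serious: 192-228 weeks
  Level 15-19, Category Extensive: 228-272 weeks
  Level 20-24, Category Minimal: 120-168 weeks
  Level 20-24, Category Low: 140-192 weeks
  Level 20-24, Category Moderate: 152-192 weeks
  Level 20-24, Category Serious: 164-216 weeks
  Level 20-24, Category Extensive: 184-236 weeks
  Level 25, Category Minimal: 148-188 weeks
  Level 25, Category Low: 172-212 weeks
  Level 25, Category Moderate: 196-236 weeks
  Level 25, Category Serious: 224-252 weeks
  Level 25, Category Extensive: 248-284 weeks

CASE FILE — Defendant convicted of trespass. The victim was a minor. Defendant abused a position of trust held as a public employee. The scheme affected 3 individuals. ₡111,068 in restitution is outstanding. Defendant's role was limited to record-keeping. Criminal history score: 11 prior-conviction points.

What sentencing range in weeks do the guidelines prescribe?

196-236 weeks

Base offense level for trespass: 19.
S1 does not apply.
S2 applies: 19 + 1 = 20.
S3 applies: 20 − 2 = 18.
S4 applies: 18 + 3 = 21.
S5 applies: 21 + 3 = 24.
S6 does not apply.
S7 applies (level before this adjustment is 24 ≥ 15, so +3): 24 + 3 = 27.
Level 27 exceeds the maximum of 25; capped at 25.
Final offense level: 25.
Criminal history: 11 prior points → Category Moderate (11-14).
Level 25 falls in the 25 band.
Grid: Level 25 × Category Moderate = 196-236 weeks.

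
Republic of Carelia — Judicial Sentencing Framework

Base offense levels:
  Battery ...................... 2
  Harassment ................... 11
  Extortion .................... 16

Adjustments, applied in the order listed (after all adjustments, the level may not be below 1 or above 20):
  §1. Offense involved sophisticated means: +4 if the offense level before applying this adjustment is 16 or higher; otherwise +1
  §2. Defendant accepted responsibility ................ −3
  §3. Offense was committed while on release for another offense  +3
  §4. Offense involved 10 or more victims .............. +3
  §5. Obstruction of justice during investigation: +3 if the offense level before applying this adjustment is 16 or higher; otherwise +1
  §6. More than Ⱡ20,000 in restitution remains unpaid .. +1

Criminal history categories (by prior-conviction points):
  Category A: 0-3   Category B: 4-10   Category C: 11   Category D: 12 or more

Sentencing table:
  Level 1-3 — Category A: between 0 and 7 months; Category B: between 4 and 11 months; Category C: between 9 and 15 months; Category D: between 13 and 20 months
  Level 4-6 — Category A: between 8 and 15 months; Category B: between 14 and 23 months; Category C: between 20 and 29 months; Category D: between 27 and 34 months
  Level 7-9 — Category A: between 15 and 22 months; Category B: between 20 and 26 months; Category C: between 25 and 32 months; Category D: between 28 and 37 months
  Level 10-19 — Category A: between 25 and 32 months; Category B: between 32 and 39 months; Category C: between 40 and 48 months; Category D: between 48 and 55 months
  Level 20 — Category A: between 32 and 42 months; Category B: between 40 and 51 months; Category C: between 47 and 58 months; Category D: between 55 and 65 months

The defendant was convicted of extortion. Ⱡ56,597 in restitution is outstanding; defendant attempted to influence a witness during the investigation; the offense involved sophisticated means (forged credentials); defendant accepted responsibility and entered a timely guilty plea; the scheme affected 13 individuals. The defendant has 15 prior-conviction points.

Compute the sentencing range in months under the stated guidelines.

Base offense level for extortion: 16.
§1 applies (level before this adjustment is 16 ≥ 16, so +4): 16 + 4 = 20.
§2 applies: 20 − 3 = 17.
§4 applies: 17 + 3 = 20.
§5 applies (level before this adjustment is 20 ≥ 16, so +3): 20 + 3 = 23.
§6 applies: 23 + 1 = 24.
Level 24 exceeds the maximum of 20; capped at 20.
Final offense level: 20.
Criminal history: 15 prior points → Category D (12+).
Level 20 falls in the 20 band.
Grid: Level 20 × Category D = 55-65 months.

55-65 months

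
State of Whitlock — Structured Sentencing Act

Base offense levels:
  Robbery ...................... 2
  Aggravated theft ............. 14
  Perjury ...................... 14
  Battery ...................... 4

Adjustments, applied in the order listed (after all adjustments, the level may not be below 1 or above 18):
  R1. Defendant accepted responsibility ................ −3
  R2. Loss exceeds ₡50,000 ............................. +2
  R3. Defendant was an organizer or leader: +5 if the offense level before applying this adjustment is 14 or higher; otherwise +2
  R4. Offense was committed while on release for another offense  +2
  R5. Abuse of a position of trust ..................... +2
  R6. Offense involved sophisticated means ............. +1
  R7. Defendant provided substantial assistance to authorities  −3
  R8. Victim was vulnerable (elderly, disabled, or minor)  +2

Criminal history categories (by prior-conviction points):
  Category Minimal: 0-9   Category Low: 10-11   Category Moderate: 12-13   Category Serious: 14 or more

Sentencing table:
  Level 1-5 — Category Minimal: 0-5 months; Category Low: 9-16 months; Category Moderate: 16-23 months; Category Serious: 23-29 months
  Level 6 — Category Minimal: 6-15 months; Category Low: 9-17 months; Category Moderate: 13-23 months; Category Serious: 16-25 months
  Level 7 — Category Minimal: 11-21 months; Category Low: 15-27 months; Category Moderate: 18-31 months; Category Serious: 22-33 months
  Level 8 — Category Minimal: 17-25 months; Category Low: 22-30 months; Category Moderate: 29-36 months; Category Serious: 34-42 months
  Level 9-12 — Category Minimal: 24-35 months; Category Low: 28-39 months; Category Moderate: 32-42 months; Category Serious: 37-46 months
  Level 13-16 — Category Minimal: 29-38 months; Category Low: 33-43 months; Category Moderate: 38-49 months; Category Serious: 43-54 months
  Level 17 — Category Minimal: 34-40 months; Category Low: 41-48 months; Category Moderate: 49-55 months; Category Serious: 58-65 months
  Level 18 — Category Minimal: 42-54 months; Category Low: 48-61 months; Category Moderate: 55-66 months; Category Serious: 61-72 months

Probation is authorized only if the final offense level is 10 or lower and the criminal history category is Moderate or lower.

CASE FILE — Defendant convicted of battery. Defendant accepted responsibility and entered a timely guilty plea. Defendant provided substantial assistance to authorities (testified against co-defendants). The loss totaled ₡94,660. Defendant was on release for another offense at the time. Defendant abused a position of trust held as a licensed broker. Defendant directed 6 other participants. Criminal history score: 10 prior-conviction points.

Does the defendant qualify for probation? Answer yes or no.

Base offense level for battery: 4.
R1 applies: 4 − 3 = 1.
R2 applies: 1 + 2 = 3.
R3 applies (level before this adjustment is 3 < 14, so +2): 3 + 2 = 5.
R4 applies: 5 + 2 = 7.
R5 applies: 7 + 2 = 9.
R7 applies: 9 − 3 = 6.
Final offense level: 6.
Criminal history: 10 prior points → Category Low (10-11).
Level 6 falls in the 6 band.
Grid: Level 6 × Category Low = 9-17 months.
Probation check: level 6 ≤ 10 and category Low ≤ Moderate → eligible.

Yes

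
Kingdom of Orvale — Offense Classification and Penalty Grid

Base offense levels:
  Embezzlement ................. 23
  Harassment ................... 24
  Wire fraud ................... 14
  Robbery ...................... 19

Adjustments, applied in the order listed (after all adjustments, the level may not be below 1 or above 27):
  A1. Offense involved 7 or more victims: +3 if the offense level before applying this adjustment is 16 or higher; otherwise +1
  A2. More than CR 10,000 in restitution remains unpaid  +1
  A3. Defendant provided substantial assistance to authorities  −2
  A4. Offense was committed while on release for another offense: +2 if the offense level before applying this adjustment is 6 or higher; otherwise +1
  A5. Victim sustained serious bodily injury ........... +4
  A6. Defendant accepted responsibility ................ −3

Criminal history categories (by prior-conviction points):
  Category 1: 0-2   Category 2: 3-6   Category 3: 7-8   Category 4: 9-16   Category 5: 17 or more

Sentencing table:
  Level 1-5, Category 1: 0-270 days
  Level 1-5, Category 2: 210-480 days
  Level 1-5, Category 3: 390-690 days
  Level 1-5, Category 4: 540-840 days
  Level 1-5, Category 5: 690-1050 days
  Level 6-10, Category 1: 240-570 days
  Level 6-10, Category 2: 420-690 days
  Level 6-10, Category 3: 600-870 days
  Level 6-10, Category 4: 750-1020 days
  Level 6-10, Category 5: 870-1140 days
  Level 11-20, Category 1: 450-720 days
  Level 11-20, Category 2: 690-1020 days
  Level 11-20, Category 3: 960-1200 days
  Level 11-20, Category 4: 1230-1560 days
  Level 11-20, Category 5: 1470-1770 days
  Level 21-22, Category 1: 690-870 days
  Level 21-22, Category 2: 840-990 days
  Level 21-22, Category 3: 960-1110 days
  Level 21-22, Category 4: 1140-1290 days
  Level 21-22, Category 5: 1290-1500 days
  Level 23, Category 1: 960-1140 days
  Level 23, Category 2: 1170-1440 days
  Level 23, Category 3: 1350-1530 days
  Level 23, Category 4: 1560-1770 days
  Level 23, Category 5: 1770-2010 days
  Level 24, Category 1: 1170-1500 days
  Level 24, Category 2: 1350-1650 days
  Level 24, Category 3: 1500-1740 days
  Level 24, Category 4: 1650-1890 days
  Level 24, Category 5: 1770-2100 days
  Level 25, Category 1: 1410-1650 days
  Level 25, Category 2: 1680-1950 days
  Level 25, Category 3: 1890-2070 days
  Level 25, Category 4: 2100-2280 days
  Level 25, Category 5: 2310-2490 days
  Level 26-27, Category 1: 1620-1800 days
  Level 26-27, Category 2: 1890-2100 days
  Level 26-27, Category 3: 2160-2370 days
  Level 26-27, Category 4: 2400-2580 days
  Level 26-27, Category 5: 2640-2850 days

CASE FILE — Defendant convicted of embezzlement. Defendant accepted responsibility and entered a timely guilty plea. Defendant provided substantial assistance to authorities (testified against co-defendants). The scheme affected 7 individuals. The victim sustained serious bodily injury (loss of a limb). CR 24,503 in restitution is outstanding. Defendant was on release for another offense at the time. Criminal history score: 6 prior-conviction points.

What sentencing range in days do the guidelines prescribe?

1890-2100 days

Base offense level for embezzlement: 23.
A1 applies (level before this adjustment is 23 ≥ 16, so +3): 23 + 3 = 26.
A2 applies: 26 + 1 = 27.
A3 applies: 27 − 2 = 25.
A4 applies (level before this adjustment is 25 ≥ 6, so +2): 25 + 2 = 27.
A5 applies: 27 + 4 = 31.
A6 applies: 31 − 3 = 28.
Level 28 exceeds the maximum of 27; capped at 27.
Final offense level: 27.
Criminal history: 6 prior points → Category 2 (3-6).
Level 27 falls in the 26-27 band.
Grid: Level 26-27 × Category 2 = 1890-2100 days.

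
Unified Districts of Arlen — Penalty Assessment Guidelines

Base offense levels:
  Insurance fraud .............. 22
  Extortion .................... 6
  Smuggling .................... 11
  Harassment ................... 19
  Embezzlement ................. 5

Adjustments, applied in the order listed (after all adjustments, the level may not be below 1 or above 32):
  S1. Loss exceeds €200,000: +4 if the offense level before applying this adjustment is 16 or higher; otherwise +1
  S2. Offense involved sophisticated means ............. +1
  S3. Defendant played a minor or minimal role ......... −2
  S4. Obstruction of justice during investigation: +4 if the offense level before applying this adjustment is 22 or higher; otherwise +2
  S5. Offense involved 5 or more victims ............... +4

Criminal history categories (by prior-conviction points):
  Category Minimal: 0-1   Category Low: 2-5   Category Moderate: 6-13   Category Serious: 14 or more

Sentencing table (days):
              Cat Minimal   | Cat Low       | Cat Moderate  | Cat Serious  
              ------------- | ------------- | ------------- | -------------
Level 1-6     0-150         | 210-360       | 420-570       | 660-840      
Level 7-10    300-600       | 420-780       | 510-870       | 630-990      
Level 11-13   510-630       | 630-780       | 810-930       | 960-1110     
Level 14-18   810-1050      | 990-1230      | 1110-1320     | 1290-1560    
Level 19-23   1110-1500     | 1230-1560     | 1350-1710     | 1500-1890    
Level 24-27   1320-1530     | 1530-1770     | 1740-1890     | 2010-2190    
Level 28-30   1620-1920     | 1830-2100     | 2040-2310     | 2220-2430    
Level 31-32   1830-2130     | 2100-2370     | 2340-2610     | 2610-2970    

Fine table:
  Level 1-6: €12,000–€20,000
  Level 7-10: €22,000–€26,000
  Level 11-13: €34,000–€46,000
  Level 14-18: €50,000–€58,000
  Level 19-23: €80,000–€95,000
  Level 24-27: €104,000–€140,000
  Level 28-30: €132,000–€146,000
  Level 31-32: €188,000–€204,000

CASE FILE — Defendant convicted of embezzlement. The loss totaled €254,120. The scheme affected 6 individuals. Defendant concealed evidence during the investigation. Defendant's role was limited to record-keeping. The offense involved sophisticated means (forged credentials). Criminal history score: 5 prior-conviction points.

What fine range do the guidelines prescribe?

Base offense level for embezzlement: 5.
S1 applies (level before this adjustment is 5 < 16, so +1): 5 + 1 = 6.
S2 applies: 6 + 1 = 7.
S3 applies: 7 − 2 = 5.
S4 applies (level before this adjustment is 5 < 22, so +2): 5 + 2 = 7.
S5 applies: 7 + 4 = 11.
Final offense level: 11.
Level 11 falls in the 11-13 band.
Fine table: Level 11-13 → €34,000–€46,000.

€34,000–€46,000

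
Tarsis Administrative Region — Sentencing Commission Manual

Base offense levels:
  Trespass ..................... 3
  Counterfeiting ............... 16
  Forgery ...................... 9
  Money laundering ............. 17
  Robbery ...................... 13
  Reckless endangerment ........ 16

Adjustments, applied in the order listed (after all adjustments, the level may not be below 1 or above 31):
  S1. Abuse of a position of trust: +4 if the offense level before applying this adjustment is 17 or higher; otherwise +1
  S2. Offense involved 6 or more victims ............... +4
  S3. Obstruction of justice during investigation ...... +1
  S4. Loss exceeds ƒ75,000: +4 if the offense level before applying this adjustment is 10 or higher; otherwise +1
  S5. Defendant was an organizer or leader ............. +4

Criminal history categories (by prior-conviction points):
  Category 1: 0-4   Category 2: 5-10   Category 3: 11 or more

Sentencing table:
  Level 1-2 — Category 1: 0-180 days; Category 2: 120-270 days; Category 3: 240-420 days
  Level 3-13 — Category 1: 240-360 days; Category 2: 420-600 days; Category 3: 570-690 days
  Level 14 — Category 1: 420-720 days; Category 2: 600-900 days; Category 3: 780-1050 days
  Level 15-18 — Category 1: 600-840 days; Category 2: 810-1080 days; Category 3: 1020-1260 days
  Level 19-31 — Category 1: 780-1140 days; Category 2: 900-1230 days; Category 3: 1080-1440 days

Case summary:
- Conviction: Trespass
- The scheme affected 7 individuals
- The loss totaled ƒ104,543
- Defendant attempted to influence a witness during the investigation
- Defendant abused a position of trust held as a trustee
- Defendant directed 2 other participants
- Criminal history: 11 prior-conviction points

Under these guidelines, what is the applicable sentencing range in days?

Base offense level for trespass: 3.
S1 applies (level before this adjustment is 3 < 17, so +1): 3 + 1 = 4.
S2 applies: 4 + 4 = 8.
S3 applies: 8 + 1 = 9.
S4 applies (level before this adjustment is 9 < 10, so +1): 9 + 1 = 10.
S5 applies: 10 + 4 = 14.
Final offense level: 14.
Criminal history: 11 prior points → Category 3 (11+).
Level 14 falls in the 14 band.
Grid: Level 14 × Category 3 = 780-1050 days.

780-1050 days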